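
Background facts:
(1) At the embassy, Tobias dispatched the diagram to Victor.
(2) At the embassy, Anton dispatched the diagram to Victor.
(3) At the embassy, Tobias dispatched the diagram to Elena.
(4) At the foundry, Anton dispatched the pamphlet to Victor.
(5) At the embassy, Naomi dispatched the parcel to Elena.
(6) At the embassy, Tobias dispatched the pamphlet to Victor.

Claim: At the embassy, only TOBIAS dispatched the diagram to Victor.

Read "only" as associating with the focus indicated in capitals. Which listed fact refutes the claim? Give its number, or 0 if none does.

2

Focus (in capitals) is "Tobias" — the agent. "Only" excludes alternative agents while holding fixed thing = the diagram, recipient = Victor, setting = at the embassy.
Fact (2) shares the background but differs in agent (Anton) — a counterexample.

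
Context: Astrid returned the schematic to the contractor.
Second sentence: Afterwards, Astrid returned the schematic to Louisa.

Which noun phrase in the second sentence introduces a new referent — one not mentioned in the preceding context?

Louisa

"Astrid" and "the schematic" in the second sentence are given — already mentioned in the context.
"Louisa" has no antecedent in the context; it is discourse-new.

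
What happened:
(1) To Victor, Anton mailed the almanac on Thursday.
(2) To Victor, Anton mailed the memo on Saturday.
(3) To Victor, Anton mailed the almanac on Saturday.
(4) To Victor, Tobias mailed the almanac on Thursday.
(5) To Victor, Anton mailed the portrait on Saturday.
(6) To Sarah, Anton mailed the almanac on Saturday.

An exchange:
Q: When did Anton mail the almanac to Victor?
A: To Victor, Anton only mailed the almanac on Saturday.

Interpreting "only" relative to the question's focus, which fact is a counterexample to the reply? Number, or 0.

1

The question "When did ...?" targets the setting, so in the reply the focus falls on "on Saturday".
"Only" then excludes alternative settings while the background — agent = Anton, thing = the almanac, recipient = Victor — is held fixed.
Fact (1) shares the background with a different setting (on Thursday) — counterexample.
(Fact (6) would refute a reading with focus on the recipient — but that is not what the question asks.)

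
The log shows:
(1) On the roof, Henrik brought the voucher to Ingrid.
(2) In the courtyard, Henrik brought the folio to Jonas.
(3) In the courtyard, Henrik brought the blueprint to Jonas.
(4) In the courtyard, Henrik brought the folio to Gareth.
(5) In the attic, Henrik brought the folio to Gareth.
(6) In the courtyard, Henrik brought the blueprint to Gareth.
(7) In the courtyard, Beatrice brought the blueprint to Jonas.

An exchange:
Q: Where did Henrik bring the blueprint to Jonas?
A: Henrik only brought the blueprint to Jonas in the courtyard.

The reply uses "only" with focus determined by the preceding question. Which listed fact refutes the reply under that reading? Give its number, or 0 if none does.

The question "Where did ...?" targets the setting, so in the reply the focus falls on "in the courtyard".
"Only" then excludes alternative settings while the background — Henrik as agent and the blueprint as thing and Jonas as recipient — is held fixed.
No listed fact shares that background with another setting. Nothing contradicts the reply.
(Fact (6) would refute a reading with focus on the recipient — but that is not what the question asks.)

0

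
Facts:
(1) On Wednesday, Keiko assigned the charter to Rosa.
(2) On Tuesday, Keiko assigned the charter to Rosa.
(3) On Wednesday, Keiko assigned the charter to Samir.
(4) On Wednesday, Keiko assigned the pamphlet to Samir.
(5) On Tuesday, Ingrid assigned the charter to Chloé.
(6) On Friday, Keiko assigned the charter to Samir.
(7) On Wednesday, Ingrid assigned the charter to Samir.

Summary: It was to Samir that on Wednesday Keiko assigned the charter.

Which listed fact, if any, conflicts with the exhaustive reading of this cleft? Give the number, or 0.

The cleft puts "Samir" in focus and presupposes the open proposition with agent = Keiko, thing = the charter, setting = on Wednesday.
Exhaustivity: Samir is the only recipient satisfying that background.
Fact (1) shares the background but with recipient = Rosa; exhaustivity is violated.

1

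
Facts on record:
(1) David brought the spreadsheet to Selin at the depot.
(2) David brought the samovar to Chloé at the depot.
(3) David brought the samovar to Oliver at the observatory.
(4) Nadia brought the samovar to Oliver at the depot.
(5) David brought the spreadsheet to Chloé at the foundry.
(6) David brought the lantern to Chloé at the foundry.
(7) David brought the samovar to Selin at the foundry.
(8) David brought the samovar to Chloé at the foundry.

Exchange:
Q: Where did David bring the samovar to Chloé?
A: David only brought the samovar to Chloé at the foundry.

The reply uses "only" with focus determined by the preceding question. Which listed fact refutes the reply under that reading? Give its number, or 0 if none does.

2

The question "Where did ...?" targets the setting, so in the reply the focus falls on "at the foundry".
So "only" ranges over settings; the rest (same agent, thing, recipient (David / the samovar / Chloé)) is presupposed.
Fact (2) keeps same agent, thing, recipient (David / the samovar / Chloé) but has setting = at the depot; that refutes the reply.
(Fact (7) would refute a reading with focus on the recipient — but that is not what the question asks.)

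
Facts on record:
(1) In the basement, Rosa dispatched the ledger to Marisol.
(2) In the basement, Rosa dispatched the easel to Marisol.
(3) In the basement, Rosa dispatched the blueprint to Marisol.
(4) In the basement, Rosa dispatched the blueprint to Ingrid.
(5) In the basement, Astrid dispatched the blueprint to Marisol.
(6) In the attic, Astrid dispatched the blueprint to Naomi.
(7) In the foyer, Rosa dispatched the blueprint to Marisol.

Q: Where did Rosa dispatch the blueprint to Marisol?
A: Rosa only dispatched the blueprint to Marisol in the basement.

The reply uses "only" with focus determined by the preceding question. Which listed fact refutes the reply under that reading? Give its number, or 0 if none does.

The question "Where did ...?" targets the setting, so in the reply the focus falls on "in the basement".
"Only" then excludes alternative settings while the background — Rosa as agent and the blueprint as thing and Marisol as recipient — is held fixed.
Fact (7) shares the background with a different setting (in the foyer) — counterexample.
(Fact (4) would refute a reading with focus on the recipient — but that is not what the question asks.)

7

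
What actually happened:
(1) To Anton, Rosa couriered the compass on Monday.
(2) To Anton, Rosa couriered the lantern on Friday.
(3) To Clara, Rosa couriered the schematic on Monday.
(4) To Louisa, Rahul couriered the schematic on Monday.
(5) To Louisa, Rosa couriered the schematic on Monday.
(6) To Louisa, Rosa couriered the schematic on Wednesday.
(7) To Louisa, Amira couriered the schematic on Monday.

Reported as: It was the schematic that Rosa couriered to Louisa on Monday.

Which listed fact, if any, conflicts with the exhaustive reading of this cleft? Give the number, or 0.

0

The cleft puts "the schematic" in focus and presupposes the open proposition with agent = Rosa, recipient = Louisa, setting = on Monday.
The exhaustive reading says no other thing fits that background.
Every other fact differs from the presupposition on some backgrounded slot, so none challenges the exhaustivity.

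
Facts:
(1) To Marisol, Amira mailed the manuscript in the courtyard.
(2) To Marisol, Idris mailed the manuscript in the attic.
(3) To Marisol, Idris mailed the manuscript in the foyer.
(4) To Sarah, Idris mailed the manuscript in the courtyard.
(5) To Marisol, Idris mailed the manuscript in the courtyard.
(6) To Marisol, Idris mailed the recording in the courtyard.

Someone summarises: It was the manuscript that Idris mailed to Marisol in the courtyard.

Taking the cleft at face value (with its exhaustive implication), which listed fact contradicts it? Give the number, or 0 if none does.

The cleft puts "the manuscript" in focus and presupposes the open proposition with Idris as agent and Marisol as recipient and in the courtyard as setting.
The exhaustive reading says no other thing fits that background.
Fact (6) shares the background but with thing = the recording; exhaustivity is violated.

6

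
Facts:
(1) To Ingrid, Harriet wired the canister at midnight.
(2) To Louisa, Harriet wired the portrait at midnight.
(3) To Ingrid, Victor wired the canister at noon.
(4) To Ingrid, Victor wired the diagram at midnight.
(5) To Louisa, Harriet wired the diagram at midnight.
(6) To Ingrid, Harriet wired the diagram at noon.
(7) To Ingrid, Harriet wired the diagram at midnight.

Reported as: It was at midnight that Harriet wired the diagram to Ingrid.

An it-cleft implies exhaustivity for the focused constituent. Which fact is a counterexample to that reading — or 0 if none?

6

Focus of the cleft: "at midnight" (the setting). Presupposed background: same agent, thing, recipient (Harriet / the diagram / Ingrid).
The exhaustive reading says no other setting fits that background.
But fact (6) also has same agent, thing, recipient (Harriet / the diagram / Ingrid), with setting = at noon — so the exhaustive reading fails.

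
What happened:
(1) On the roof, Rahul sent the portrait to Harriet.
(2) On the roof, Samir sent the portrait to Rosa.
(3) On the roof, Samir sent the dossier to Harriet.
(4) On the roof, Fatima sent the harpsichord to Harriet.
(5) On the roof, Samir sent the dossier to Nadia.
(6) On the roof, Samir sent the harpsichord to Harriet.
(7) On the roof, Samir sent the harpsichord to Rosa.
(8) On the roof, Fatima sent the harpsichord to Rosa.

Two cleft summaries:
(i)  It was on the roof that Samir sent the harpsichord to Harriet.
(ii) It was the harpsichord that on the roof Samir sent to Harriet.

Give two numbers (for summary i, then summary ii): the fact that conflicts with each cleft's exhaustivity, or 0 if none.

0, 3

(i): focus "on the roof". No fact shares same agent, thing, recipient (Samir / the harpsichord / Harriet) with a different setting. 0.
(ii): focus "the harpsichord". Looking for same agent, recipient, setting (Samir / Harriet / on the roof) with some other thing — fact (3) has the dossier there. Refuted.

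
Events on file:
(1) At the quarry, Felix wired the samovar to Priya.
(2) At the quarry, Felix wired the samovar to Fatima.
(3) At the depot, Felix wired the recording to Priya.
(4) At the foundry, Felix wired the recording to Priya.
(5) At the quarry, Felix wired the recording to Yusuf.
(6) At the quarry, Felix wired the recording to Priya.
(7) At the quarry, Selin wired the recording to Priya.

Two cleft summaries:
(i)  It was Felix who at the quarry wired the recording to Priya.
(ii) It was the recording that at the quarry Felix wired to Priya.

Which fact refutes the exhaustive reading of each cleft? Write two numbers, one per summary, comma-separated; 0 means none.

(i): focus "Felix". Looking for same thing, recipient, setting (the recording / Priya / at the quarry) with some other agent — fact (7) has Selin there. Refuted.
(ii): focus "the recording". Looking for same agent, recipient, setting (Felix / Priya / at the quarry) with some other thing — fact (1) has the samovar there. Refuted.

7, 1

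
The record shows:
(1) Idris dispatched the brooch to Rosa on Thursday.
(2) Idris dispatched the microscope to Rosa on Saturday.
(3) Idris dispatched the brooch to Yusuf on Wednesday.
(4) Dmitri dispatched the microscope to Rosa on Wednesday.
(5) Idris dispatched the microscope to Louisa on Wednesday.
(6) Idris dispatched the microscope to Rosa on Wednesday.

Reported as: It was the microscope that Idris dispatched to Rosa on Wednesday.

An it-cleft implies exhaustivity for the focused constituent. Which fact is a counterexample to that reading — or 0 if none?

The cleft puts "the microscope" in focus and presupposes the open proposition with same agent, recipient, setting (Idris / Rosa / on Wednesday).
Exhaustivity: the microscope is the only thing satisfying that background.
No listed fact matches the background with a different thing. Exhaustivity holds.

0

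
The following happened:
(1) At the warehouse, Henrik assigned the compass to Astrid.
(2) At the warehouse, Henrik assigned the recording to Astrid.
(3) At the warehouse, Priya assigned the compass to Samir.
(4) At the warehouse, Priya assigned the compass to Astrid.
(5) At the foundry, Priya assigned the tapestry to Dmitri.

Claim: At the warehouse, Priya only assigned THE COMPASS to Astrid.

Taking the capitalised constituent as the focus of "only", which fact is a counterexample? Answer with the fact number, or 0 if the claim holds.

0

The capitals mark "the compass" as focus. So "only" rules out other things, with the rest (Priya as agent and Astrid as recipient and at the warehouse as setting) as background.
Every other fact changes something in the background, not just the thing. Nothing refutes the claim.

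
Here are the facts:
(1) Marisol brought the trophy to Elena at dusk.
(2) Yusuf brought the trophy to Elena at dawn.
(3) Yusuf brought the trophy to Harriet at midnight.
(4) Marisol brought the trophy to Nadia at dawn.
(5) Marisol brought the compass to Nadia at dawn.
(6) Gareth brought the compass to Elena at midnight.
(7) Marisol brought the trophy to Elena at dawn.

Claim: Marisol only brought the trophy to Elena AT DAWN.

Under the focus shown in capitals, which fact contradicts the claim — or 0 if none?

1

Focus (in capitals) is "at dawn" — the setting. "Only" excludes alternative settings while holding fixed same agent, thing, recipient (Marisol / the trophy / Elena).
Fact (1) matches on same agent, thing, recipient (Marisol / the trophy / Elena), but has setting = at dusk instead. That refutes the claim.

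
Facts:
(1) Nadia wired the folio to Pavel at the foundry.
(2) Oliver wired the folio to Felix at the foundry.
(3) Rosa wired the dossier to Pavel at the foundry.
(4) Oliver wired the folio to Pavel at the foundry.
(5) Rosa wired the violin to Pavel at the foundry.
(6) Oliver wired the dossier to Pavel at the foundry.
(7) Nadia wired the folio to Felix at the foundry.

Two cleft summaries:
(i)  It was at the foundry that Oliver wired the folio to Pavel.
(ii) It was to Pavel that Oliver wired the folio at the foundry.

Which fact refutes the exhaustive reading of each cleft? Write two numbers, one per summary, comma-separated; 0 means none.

Summary (i) focuses "at the foundry" (the setting); background Oliver as agent and the folio as thing and Pavel as recipient. No fact matches that background with a different setting, so 0.
Summary (ii) focuses "Pavel" (the recipient); background Oliver as agent and the folio as thing and at the foundry as setting. Fact (2) matches that background with recipient = Felix — refutes (ii).

0, 2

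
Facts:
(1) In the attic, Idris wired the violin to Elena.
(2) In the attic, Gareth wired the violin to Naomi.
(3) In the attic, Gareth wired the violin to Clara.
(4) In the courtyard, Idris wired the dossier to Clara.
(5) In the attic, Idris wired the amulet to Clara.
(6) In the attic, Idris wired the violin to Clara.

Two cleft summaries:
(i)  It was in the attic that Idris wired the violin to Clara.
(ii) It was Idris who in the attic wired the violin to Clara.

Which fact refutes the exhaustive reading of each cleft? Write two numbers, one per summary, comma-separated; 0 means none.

0, 3

(i): focus "in the attic". No fact shares agent = Idris, thing = the violin, recipient = Clara with a different setting. 0.
(ii): focus "Idris". Looking for thing = the violin, recipient = Clara, setting = in the attic with some other agent — fact (3) has Gareth there. Refuted.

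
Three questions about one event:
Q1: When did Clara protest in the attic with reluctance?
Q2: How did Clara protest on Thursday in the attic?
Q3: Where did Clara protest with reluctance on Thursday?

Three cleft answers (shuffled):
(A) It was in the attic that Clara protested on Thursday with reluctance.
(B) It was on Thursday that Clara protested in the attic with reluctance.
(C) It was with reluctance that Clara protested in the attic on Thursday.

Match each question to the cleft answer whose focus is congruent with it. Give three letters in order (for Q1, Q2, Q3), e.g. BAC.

BCA

Q1 asks about the time; cleft (B) focuses "on Thursday", which is the time — so Q1 → B.
Q2 asks about the manner; cleft (C) focuses "with reluctance", which is the manner — so Q2 → C.
Q3 asks about the location; cleft (A) focuses "in the attic", which is the location — so Q3 → A.
Mapping: Q1→B, Q2→C, Q3→A.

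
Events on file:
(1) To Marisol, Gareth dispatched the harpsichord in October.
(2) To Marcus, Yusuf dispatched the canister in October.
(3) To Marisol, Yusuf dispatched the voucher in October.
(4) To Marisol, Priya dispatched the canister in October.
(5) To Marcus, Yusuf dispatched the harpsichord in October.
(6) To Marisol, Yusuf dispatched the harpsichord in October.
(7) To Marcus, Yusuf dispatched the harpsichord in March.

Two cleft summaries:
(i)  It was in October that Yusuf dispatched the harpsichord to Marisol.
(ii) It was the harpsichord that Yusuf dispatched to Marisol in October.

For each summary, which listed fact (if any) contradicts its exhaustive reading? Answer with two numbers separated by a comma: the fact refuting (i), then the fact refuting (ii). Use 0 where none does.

(i): focus "in October". No fact shares Yusuf as agent and the harpsichord as thing and Marisol as recipient with a different setting. 0.
(ii): focus "the harpsichord". Looking for Yusuf as agent and Marisol as recipient and in October as setting with some other thing — fact (3) has the voucher there. Refuted.

0, 3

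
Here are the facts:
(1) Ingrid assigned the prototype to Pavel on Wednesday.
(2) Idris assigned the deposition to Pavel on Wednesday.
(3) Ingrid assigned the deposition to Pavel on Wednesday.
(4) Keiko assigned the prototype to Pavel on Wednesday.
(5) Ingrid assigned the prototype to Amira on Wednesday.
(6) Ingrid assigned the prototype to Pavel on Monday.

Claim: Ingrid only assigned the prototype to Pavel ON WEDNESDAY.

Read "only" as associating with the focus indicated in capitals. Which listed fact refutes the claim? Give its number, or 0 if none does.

The capitals mark "on Wednesday" as focus. So "only" rules out other settings, with the rest (same agent, thing, recipient (Ingrid / the prototype / Pavel)) as background.
Fact (6) matches on same agent, thing, recipient (Ingrid / the prototype / Pavel), but has setting = on Monday instead. That refutes the claim.

6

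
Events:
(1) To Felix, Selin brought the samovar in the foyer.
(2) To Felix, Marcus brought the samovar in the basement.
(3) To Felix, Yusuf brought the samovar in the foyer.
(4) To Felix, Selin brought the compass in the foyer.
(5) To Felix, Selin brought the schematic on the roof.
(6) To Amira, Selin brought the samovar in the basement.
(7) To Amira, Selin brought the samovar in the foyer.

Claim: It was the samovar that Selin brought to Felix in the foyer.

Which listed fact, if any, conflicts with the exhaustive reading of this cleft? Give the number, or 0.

4

Focus of the cleft: "the samovar" (the thing). Presupposed background: Selin as agent and Felix as recipient and in the foyer as setting.
Exhaustivity: the samovar is the only thing satisfying that background.
Fact (4) shares the background but with thing = the compass; exhaustivity is violated.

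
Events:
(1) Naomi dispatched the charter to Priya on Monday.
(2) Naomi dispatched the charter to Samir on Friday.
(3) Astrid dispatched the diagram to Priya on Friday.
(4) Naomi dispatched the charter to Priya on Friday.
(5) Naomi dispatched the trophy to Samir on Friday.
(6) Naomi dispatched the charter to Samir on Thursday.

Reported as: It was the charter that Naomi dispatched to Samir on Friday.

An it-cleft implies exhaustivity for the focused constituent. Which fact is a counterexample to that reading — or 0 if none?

The cleft puts "the charter" in focus and presupposes the open proposition with Naomi as agent and Samir as recipient and on Friday as setting.
The exhaustive reading says no other thing fits that background.
But fact (5) also has Naomi as agent and Samir as recipient and on Friday as setting, with thing = the trophy — so the exhaustive reading fails.

5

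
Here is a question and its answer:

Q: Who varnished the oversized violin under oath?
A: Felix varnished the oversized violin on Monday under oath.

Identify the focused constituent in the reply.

Felix

The wh-word "who" asks about the subject (agent).
In the answer, "the oversized violin" and "under oath" are given — repeated from the question.
"on Monday" is also new, but it specifies the time, which is not what the question asks about — so it is not the focus.
The constituent filling the subject (agent) gap is "Felix"; that is the focus.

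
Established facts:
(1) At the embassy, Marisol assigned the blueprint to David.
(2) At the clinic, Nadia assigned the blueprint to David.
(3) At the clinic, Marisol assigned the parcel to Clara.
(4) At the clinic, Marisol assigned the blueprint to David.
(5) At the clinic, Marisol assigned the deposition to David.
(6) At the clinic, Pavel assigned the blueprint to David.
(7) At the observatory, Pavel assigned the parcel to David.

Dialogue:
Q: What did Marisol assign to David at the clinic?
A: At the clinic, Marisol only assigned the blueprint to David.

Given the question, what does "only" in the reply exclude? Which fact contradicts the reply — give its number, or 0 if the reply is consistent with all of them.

5

Answering "What did ...?" puts focus on the thing — here, "the blueprint".
"Only" then excludes alternative things while the background — same agent, recipient, setting (Marisol / David / at the clinic) — is held fixed.
Fact (5) keeps same agent, recipient, setting (Marisol / David / at the clinic) but has thing = the deposition; that refutes the reply.
(Fact (1) would refute a reading with focus on the setting — but that is not what the question asks.)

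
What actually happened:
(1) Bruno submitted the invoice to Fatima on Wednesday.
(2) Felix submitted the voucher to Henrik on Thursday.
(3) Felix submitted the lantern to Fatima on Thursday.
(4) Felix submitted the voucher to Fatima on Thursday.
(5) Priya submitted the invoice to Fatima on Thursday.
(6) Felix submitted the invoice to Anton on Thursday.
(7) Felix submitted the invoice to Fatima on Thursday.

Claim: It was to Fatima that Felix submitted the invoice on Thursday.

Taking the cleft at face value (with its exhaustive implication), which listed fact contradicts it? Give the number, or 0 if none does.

6

Focus of the cleft: "Fatima" (the recipient). Presupposed background: agent = Felix, thing = the invoice, setting = on Thursday.
The exhaustive reading says no other recipient fits that background.
Fact (6) shares the background but with recipient = Anton; exhaustivity is violated.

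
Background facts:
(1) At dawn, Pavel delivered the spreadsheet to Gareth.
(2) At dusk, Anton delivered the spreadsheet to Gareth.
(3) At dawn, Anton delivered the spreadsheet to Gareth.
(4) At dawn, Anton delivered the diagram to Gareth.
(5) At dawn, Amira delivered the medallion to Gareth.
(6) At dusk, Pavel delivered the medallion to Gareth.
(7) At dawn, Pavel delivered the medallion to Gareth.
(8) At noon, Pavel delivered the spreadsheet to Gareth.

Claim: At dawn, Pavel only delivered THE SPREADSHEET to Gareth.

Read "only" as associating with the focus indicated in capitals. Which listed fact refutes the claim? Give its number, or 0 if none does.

7

The capitals mark "the spreadsheet" as focus. So "only" rules out other things, with the rest (agent = Pavel, recipient = Gareth, setting = at dawn) as background.
Fact (7) shares the background but differs in thing (the medallion) — a counterexample.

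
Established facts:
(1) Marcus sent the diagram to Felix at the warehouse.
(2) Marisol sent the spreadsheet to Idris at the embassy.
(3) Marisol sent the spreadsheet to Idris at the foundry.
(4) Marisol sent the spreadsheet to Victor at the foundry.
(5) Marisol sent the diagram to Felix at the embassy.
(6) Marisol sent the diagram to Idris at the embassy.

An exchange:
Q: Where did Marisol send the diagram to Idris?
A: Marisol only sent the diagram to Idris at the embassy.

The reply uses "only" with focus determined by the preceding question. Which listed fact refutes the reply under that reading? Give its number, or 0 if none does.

Answering "Where did ...?" puts focus on the setting — here, "at the embassy".
So "only" ranges over settings; the rest (Marisol as agent and the diagram as thing and Idris as recipient) is presupposed.
No listed fact shares that background with another setting. Nothing contradicts the reply.
(Fact (2) would refute a reading with focus on the thing — but that is not what the question asks.)

0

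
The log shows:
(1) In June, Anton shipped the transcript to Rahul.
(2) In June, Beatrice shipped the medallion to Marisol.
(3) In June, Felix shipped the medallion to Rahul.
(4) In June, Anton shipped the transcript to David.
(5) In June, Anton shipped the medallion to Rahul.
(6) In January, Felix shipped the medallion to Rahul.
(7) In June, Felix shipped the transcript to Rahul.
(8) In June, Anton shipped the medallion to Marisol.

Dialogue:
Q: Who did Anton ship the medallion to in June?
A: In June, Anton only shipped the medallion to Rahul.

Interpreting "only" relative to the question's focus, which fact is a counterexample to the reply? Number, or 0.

8

Answering "Who did ... to ...?" puts focus on the recipient — here, "Rahul".
So "only" ranges over recipients; the rest (Anton as agent and the medallion as thing and in June as setting) is presupposed.
Fact (8) shares the background with a different recipient (Marisol) — counterexample.
(Fact (1) would refute a reading with focus on the thing — but that is not what the question asks.)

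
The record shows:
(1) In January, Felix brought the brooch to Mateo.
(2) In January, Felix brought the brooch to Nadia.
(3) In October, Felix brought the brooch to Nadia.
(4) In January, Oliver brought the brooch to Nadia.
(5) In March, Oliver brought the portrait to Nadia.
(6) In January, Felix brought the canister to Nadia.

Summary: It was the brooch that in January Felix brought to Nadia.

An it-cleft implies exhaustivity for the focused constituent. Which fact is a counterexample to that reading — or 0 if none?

6

The cleft puts "the brooch" in focus and presupposes the open proposition with Felix as agent and Nadia as recipient and in January as setting.
Exhaustivity: the brooch is the only thing satisfying that background.
But fact (6) also has Felix as agent and Nadia as recipient and in January as setting, with thing = the canister — so the exhaustive reading fails.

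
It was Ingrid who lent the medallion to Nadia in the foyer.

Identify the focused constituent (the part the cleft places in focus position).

In an it-cleft "It was X that/who ...", the clefted constituent X is the focus; the that/who-clause expresses the presupposed open proposition.
Here the focus is "Ingrid". The backgrounded (presupposed) material includes "the medallion", "to Nadia" and "in the foyer".

Ingrid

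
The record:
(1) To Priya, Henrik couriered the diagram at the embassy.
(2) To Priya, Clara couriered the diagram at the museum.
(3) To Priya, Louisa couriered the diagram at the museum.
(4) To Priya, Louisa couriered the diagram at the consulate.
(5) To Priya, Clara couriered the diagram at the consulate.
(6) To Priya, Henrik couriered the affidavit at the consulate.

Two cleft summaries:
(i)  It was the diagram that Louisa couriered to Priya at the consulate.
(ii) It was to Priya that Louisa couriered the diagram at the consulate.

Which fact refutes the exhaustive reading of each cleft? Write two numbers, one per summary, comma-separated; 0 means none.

0, 0

(i): focus "the diagram". No fact shares agent = Louisa, recipient = Priya, setting = at the consulate with a different thing. 0.
(ii): focus "Priya". No fact shares agent = Louisa, thing = the diagram, setting = at the consulate with a different recipient. 0.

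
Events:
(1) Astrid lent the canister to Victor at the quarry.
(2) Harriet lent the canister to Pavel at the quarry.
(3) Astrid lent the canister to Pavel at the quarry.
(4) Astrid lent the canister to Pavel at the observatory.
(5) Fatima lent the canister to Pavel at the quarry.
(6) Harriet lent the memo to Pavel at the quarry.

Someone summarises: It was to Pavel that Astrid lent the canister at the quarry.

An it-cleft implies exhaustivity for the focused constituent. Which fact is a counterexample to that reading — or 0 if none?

Focus of the cleft: "Pavel" (the recipient). Presupposed background: Astrid as agent and the canister as thing and at the quarry as setting.
Exhaustivity: Pavel is the only recipient satisfying that background.
Fact (1) shares the background but with recipient = Victor; exhaustivity is violated.

1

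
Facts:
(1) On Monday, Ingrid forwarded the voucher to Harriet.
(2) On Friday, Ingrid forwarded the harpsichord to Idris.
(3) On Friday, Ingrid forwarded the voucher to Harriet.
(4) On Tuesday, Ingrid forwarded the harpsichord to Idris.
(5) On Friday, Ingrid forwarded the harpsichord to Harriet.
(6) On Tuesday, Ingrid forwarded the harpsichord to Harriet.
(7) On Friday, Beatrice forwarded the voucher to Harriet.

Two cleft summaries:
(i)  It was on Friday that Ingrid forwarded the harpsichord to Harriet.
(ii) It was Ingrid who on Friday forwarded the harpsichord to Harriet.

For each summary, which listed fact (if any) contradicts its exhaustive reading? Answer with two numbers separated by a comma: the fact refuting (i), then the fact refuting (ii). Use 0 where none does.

6, 0

(i): focus "on Friday". Looking for agent = Ingrid, thing = the harpsichord, recipient = Harriet with some other setting — fact (6) has on Tuesday there. Refuted.
(ii): focus "Ingrid". No fact shares thing = the harpsichord, recipient = Harriet, setting = on Friday with a different agent. 0.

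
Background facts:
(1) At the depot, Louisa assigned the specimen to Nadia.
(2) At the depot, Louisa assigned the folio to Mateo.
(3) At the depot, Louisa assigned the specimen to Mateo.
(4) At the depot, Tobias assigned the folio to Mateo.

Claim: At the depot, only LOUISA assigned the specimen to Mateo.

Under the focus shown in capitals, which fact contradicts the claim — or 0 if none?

0

The capitals mark "Louisa" as focus. So "only" rules out other agents, with the rest (thing = the specimen, recipient = Mateo, setting = at the depot) as background.
Every other fact changes something in the background, not just the agent. Nothing refutes the claim.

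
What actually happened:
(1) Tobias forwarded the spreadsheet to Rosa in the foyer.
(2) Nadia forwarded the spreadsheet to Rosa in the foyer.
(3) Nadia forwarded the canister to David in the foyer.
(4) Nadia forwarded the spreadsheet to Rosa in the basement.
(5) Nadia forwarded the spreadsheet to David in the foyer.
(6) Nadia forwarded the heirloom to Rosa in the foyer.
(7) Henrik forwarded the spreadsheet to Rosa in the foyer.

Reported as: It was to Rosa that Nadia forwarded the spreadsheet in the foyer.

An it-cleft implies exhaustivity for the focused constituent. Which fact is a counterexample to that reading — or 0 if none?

Focus of the cleft: "Rosa" (the recipient). Presupposed background: same agent, thing, setting (Nadia / the spreadsheet / in the foyer).
The exhaustive reading says no other recipient fits that background.
Fact (5) shares the background but with recipient = David; exhaustivity is violated.

5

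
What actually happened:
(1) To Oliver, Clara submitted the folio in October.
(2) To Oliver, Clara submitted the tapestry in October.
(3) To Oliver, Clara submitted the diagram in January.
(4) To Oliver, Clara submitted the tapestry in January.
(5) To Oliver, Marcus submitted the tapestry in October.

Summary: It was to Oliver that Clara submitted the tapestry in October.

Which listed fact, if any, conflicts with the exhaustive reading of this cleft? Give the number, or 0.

0

Focus of the cleft: "Oliver" (the recipient). Presupposed background: agent = Clara, thing = the tapestry, setting = in October.
Exhaustivity: Oliver is the only recipient satisfying that background.
Every other fact differs from the presupposition on some backgrounded slot, so none challenges the exhaustivity.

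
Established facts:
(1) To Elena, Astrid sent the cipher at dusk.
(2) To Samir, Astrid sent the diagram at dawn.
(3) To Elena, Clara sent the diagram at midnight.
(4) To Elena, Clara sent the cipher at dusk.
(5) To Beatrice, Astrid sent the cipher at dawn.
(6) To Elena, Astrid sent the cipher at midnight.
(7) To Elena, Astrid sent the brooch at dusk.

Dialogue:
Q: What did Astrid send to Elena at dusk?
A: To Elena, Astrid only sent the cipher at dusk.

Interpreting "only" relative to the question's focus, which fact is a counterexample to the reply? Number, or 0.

7

The question "What did ...?" targets the thing, so in the reply the focus falls on "the cipher".
"Only" then excludes alternative things while the background — Astrid as agent and Elena as recipient and at dusk as setting — is held fixed.
Fact (7) keeps Astrid as agent and Elena as recipient and at dusk as setting but has thing = the brooch; that refutes the reply.
(Fact (6) would refute a reading with focus on the setting — but that is not what the question asks.)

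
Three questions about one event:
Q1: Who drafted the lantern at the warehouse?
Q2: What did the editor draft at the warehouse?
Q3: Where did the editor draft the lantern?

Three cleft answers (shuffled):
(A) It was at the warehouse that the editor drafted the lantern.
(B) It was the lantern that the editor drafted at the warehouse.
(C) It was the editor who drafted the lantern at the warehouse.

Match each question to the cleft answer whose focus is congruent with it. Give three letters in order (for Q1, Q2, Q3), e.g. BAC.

Q1 asks about the subject (agent); cleft (C) focuses "the editor", which is the subject (agent) — so Q1 → C.
Q2 asks about the direct object; cleft (B) focuses "the lantern", which is the direct object — so Q2 → B.
Q3 asks about the location; cleft (A) focuses "at the warehouse", which is the location — so Q3 → A.
Mapping: Q1→C, Q2→B, Q3→A.

CBA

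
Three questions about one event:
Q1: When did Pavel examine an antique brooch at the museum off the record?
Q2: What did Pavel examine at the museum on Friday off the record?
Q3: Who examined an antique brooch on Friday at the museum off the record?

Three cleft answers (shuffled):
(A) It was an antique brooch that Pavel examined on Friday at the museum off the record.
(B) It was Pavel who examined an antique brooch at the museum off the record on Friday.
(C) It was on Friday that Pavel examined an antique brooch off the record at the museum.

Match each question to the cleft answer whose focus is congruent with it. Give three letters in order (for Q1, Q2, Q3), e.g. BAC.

CAB

Q1 asks about the time; cleft (C) focuses "on Friday", which is the time — so Q1 → C.
Q2 asks about the direct object; cleft (A) focuses "an antique brooch", which is the direct object — so Q2 → A.
Q3 asks about the subject (agent); cleft (B) focuses "Pavel", which is the subject (agent) — so Q3 → B.
Mapping: Q1→C, Q2→A, Q3→B.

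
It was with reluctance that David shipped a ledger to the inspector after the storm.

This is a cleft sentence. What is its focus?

with reluctance

In an it-cleft "It was X that/who ...", the clefted constituent X is the focus; the that/who-clause expresses the presupposed open proposition.
Here the focus is "with reluctance". The backgrounded (presupposed) material includes "David", "a ledger", "to the inspector" and "after the storm".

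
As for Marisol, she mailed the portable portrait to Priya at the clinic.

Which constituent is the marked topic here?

Marisol

The construction explicitly marks "Marisol" as what the sentence is about — the topic.
The remainder of the clause is the comment (what is said about the topic).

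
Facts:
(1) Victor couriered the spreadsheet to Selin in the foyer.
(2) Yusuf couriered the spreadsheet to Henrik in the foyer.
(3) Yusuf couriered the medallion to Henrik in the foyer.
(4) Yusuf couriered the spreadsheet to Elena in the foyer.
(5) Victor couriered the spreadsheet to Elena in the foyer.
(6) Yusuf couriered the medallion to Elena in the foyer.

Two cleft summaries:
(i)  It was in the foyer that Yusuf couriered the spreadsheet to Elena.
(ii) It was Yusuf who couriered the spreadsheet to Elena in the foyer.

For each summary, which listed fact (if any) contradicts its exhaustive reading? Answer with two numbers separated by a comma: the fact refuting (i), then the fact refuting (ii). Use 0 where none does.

Summary (i) focuses "in the foyer" (the setting); background agent = Yusuf, thing = the spreadsheet, recipient = Elena. No fact matches that background with a different setting, so 0.
Summary (ii) focuses "Yusuf" (the agent); background thing = the spreadsheet, recipient = Elena, setting = in the foyer. Fact (5) matches that background with agent = Victor — refutes (ii).

0, 5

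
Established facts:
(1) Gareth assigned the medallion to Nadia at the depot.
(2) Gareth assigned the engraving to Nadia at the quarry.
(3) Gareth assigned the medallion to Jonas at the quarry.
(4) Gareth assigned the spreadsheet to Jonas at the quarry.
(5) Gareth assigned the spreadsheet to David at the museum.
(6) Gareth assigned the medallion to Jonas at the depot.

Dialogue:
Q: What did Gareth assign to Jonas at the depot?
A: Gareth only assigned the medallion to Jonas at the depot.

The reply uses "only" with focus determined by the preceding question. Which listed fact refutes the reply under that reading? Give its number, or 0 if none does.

0

Answering "What did ...?" puts focus on the thing — here, "the medallion".
So "only" ranges over things; the rest (agent = Gareth, recipient = Jonas, setting = at the depot) is presupposed.
No listed fact shares that background with another thing. Nothing contradicts the reply.
(Fact (1) would refute a reading with focus on the recipient — but that is not what the question asks.)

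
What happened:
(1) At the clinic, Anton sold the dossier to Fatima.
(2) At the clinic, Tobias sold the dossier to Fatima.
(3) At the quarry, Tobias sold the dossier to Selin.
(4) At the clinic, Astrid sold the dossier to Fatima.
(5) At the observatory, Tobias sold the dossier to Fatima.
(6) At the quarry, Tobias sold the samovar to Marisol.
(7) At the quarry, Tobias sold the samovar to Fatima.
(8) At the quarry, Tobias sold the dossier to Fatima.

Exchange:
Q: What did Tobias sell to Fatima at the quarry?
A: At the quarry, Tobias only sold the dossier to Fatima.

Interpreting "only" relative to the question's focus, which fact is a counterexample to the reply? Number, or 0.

The question "What did ...?" targets the thing, so in the reply the focus falls on "the dossier".
So "only" ranges over things; the rest (Tobias as agent and Fatima as recipient and at the quarry as setting) is presupposed.
Fact (7) shares the background with a different thing (the samovar) — counterexample.
(Fact (3) would refute a reading with focus on the recipient — but that is not what the question asks.)

7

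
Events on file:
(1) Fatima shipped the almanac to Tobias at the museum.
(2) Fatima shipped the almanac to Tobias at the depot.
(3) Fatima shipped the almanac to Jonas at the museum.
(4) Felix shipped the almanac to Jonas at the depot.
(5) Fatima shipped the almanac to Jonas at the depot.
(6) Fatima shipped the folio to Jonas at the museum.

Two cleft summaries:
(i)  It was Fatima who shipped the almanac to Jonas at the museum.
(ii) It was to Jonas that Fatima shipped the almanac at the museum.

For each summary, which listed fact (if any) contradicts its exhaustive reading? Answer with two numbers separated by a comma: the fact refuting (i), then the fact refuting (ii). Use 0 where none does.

0, 1

(i): focus "Fatima". No fact shares the almanac as thing and Jonas as recipient and at the museum as setting with a different agent. 0.
(ii): focus "Jonas". Looking for Fatima as agent and the almanac as thing and at the museum as setting with some other recipient — fact (1) has Tobias there. Refuted.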